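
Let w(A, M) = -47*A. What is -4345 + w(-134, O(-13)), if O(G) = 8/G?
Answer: 1953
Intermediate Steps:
-4345 + w(-134, O(-13)) = -4345 - 47*(-134) = -4345 + 6298 = 1953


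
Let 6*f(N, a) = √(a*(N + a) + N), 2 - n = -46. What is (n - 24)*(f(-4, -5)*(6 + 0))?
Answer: 24*√41 ≈ 153.68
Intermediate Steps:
n = 48 (n = 2 - 1*(-46) = 2 + 46 = 48)
f(N, a) = √(N + a*(N + a))/6 (f(N, a) = √(a*(N + a) + N)/6 = √(N + a*(N + a))/6)
(n - 24)*(f(-4, -5)*(6 + 0)) = (48 - 24)*((√(-4 + (-5)² - 4*(-5))/6)*(6 + 0)) = 24*((√(-4 + 25 + 20)/6)*6) = 24*((√41/6)*6) = 24*√41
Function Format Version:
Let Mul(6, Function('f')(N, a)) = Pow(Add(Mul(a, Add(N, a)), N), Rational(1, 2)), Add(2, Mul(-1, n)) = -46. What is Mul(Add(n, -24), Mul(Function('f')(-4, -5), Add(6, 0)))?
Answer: Mul(24, Pow(41, Rational(1, 2))) ≈ 153.68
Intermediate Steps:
n = 48 (n = Add(2, Mul(-1, -46)) = Add(2, 46) = 48)
Function('f')(N, a) = Mul(Rational(1, 6), Pow(Add(N, Mul(a, Add(N, a))), Rational(1, 2))) (Function('f')(N, a) = Mul(Rational(1, 6), Pow(Add(Mul(a, Add(N, a)), N), Rational(1, 2))) = Mul(Rational(1, 6), Pow(Add(N, Mul(a, Add(N, a))), Rational(1, 2))))
Mul(Add(n, -24), Mul(Function('f')(-4, -5), Add(6, 0))) = Mul(Add(48, -24), Mul(Mul(Rational(1, 6), Pow(Add(-4, Pow(-5, 2), Mul(-4, -5)), Rational(1, 2))), Add(6, 0))) = Mul(24, Mul(Mul(Rational(1, 6), Pow(Add(-4, 25, 20), Rational(1, 2))), 6)) = Mul(24, Mul(Mul(Rational(1, 6), Pow(41, Rational(1, 2))), 6)) = Mul(24, Pow(41, Rational(1, 2)))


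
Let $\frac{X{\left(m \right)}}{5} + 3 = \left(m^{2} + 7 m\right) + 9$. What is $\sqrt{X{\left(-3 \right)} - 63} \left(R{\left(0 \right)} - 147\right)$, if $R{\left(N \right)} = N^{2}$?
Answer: $- 147 i \sqrt{93} \approx - 1417.6 i$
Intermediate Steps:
$X{\left(m \right)} = 30 + 5 m^{2} + 35 m$ ($X{\left(m \right)} = -15 + 5 \left(\left(m^{2} + 7 m\right) + 9\right) = -15 + 5 \left(9 + m^{2} + 7 m\right) = -15 + \left(45 + 5 m^{2} + 35 m\right) = 30 + 5 m^{2} + 35 m$)
$\sqrt{X{\left(-3 \right)} - 63} \left(R{\left(0 \right)} - 147\right) = \sqrt{\left(30 + 5 \left(-3\right)^{2} + 35 \left(-3\right)\right) - 63} \left(0^{2} - 147\right) = \sqrt{\left(30 + 5 \cdot 9 - 105\right) - 63} \left(0 - 147\right) = \sqrt{\left(30 + 45 - 105\right) - 63} \left(-147\right) = \sqrt{-30 - 63} \left(-147\right) = \sqrt{-93} \left(-147\right) = i \sqrt{93} \left(-147\right) = - 147 i \sqrt{93}$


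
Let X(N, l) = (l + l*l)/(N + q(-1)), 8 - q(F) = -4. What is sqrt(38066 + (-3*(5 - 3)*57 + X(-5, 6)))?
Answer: 7*sqrt(770) ≈ 194.24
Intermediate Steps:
q(F) = 12 (q(F) = 8 - 1*(-4) = 8 + 4 = 12)
X(N, l) = (l + l**2)/(12 + N) (X(N, l) = (l + l*l)/(N + 12) = (l + l**2)/(12 + N))
sqrt(38066 + (-3*(5 - 3)*57 + X(-5, 6))) = sqrt(38066 + (-3*(5 - 3)*57 + 6*(1 + 6)/(12 - 5))) = sqrt(38066 + (-3*2*57 + 6*7/7)) = sqrt(38066 + (-6*57 + 6*(1/7)*7)) = sqrt(38066 + (-342 + 6)) = sqrt(38066 - 336) = sqrt(37730) = 7*sqrt(770)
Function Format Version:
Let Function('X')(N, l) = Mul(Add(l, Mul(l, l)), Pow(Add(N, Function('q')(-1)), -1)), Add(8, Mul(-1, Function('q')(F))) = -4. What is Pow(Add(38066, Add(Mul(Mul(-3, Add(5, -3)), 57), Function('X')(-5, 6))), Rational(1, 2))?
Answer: Mul(7, Pow(770, Rational(1, 2))) ≈ 194.24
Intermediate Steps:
Function('q')(F) = 12 (Function('q')(F) = Add(8, Mul(-1, -4)) = Add(8, 4) = 12)
Function('X')(N, l) = Mul(Pow(Add(12, N), -1), Add(l, Pow(l, 2))) (Function('X')(N, l) = Mul(Add(l, Mul(l, l)), Pow(Add(N, 12), -1)) = Mul(Add(l, Pow(l, 2)), Pow(Add(12, N), -1)) = Mul(Pow(Add(12, N), -1), Add(l, Pow(l, 2))))
Pow(Add(38066, Add(Mul(Mul(-3, Add(5, -3)), 57), Function('X')(-5, 6))), Rational(1, 2)) = Pow(Add(38066, Add(Mul(Mul(-3, Add(5, -3)), 57), Mul(6, Pow(Add(12, -5), -1), Add(1, 6)))), Rational(1, 2)) = Pow(Add(38066, Add(Mul(Mul(-3, 2), 57), Mul(6, Pow(7, -1), 7))), Rational(1, 2)) = Pow(Add(38066, Add(Mul(-6, 57), Mul(6, Rational(1, 7), 7))), Rational(1, 2)) = Pow(Add(38066, Add(-342, 6)), Rational(1, 2)) = Pow(Add(38066, -336), Rational(1, 2)) = Pow(37730, Rational(1, 2)) = Mul(7, Pow(770, Rational(1, 2)))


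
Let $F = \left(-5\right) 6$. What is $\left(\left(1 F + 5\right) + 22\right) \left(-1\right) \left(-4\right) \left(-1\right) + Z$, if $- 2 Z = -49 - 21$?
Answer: $47$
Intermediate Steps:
$Z = 35$ ($Z = - \frac{-49 - 21}{2} = \left(- \frac{1}{2}\right) \left(-70\right) = 35$)
$F = -30$
$\left(\left(1 F + 5\right) + 22\right) \left(-1\right) \left(-4\right) \left(-1\right) + Z = \left(\left(1 \left(-30\right) + 5\right) + 22\right) \left(-1\right) \left(-4\right) \left(-1\right) + 35 = \left(\left(-30 + 5\right) + 22\right) 4 \left(-1\right) + 35 = \left(-25 + 22\right) \left(-4\right) + 35 = \left(-3\right) \left(-4\right) + 35 = 12 + 35 = 47$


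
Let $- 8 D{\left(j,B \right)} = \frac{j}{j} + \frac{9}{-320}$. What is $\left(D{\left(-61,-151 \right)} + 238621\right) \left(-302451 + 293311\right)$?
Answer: $- \frac{279167338193}{128} \approx -2.181 \cdot 10^{9}$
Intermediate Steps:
$D{\left(j,B \right)} = - \frac{311}{2560}$ ($D{\left(j,B \right)} = - \frac{\frac{j}{j} + \frac{9}{-320}}{8} = - \frac{1 + 9 \left(- \frac{1}{320}\right)}{8} = - \frac{1 - \frac{9}{320}}{8} = \left(- \frac{1}{8}\right) \frac{311}{320} = - \frac{311}{2560}$)
$\left(D{\left(-61,-151 \right)} + 238621\right) \left(-302451 + 293311\right) = \left(- \frac{311}{2560} + 238621\right) \left(-302451 + 293311\right) = \frac{610869449}{2560} \left(-9140\right) = - \frac{279167338193}{128}$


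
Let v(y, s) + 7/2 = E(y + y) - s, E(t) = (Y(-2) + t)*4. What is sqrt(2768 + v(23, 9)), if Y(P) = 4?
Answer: sqrt(11822)/2 ≈ 54.365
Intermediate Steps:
E(t) = 16 + 4*t (E(t) = (4 + t)*4 = 16 + 4*t)
v(y, s) = 25/2 - s + 8*y (v(y, s) = -7/2 + ((16 + 4*(y + y)) - s) = -7/2 + ((16 + 4*(2*y)) - s) = -7/2 + ((16 + 8*y) - s) = -7/2 + (16 - s + 8*y) = 25/2 - s + 8*y)
sqrt(2768 + v(23, 9)) = sqrt(2768 + (25/2 - 1*9 + 8*23)) = sqrt(2768 + (25/2 - 9 + 184)) = sqrt(2768 + 375/2) = sqrt(5911/2) = sqrt(11822)/2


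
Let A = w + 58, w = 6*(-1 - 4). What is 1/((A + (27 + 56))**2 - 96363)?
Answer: -1/84042 ≈ -1.1899e-5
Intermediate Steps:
w = -30 (w = 6*(-5) = -30)
A = 28 (A = -30 + 58 = 28)
1/((A + (27 + 56))**2 - 96363) = 1/((28 + (27 + 56))**2 - 96363) = 1/((28 + 83)**2 - 96363) = 1/(111**2 - 96363) = 1/(12321 - 96363) = 1/(-84042) = -1/84042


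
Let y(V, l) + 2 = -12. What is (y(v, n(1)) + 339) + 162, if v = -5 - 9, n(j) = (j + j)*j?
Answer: 487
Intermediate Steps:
n(j) = 2*j² (n(j) = (2*j)*j = 2*j²)
v = -14
y(V, l) = -14 (y(V, l) = -2 - 12 = -14)
(y(v, n(1)) + 339) + 162 = (-14 + 339) + 162 = 325 + 162 = 487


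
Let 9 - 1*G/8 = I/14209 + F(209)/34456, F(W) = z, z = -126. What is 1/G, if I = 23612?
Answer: 61198163/3594482998 ≈ 0.017026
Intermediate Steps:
F(W) = -126
G = 3594482998/61198163 (G = 72 - 8*(23612/14209 - 126/34456) = 72 - 8*(23612*(1/14209) - 126*1/34456) = 72 - 8*(23612/14209 - 63/17228) = 72 - 8*405892369/244792652 = 72 - 811784738/61198163 = 3594482998/61198163 ≈ 58.735)
1/G = 1/(3594482998/61198163) = 61198163/3594482998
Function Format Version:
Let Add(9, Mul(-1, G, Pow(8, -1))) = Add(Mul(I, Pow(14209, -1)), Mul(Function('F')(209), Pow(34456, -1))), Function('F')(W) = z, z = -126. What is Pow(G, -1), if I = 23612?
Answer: Rational(61198163, 3594482998) ≈ 0.017026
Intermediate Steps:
Function('F')(W) = -126
G = Rational(3594482998, 61198163) (G = Add(72, Mul(-8, Add(Mul(23612, Pow(14209, -1)), Mul(-126, Pow(34456, -1))))) = Add(72, Mul(-8, Add(Mul(23612, Rational(1, 14209)), Mul(-126, Rational(1, 34456))))) = Add(72, Mul(-8, Add(Rational(23612, 14209), Rational(-63, 17228)))) = Add(72, Mul(-8, Rational(405892369, 244792652))) = Add(72, Rational(-811784738, 61198163)) = Rational(3594482998, 61198163) ≈ 58.735)
Pow(G, -1) = Pow(Rational(3594482998, 61198163), -1) = Rational(61198163, 3594482998)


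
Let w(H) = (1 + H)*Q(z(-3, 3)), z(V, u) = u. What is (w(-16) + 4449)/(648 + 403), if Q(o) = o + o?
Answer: 4359/1051 ≈ 4.1475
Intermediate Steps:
Q(o) = 2*o
w(H) = 6 + 6*H (w(H) = (1 + H)*(2*3) = (1 + H)*6 = 6 + 6*H)
(w(-16) + 4449)/(648 + 403) = ((6 + 6*(-16)) + 4449)/(648 + 403) = ((6 - 96) + 4449)/1051 = (-90 + 4449)*(1/1051) = 4359*(1/1051) = 4359/1051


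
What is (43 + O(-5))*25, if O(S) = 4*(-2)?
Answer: 875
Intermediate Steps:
O(S) = -8
(43 + O(-5))*25 = (43 - 8)*25 = 35*25 = 875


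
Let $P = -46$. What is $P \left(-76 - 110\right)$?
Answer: $8556$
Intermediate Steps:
$P \left(-76 - 110\right) = - 46 \left(-76 - 110\right) = \left(-46\right) \left(-186\right) = 8556$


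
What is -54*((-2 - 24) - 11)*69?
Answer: 137862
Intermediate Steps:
-54*((-2 - 24) - 11)*69 = -54*(-26 - 11)*69 = -54*(-37)*69 = 1998*69 = 137862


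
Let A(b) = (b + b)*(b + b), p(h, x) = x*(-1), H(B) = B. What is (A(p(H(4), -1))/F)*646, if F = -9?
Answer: -2584/9 ≈ -287.11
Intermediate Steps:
p(h, x) = -x
A(b) = 4*b² (A(b) = (2*b)*(2*b) = 4*b²)
(A(p(H(4), -1))/F)*646 = ((4*(-1*(-1))²)/(-9))*646 = ((4*1²)*(-⅑))*646 = ((4*1)*(-⅑))*646 = (4*(-⅑))*646 = -4/9*646 = -2584/9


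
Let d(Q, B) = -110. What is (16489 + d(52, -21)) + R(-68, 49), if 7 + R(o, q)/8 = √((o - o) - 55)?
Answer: 16323 + 8*I*√55 ≈ 16323.0 + 59.33*I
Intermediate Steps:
R(o, q) = -56 + 8*I*√55 (R(o, q) = -56 + 8*√((o - o) - 55) = -56 + 8*√(0 - 55) = -56 + 8*√(-55) = -56 + 8*(I*√55) = -56 + 8*I*√55)
(16489 + d(52, -21)) + R(-68, 49) = (16489 - 110) + (-56 + 8*I*√55) = 16379 + (-56 + 8*I*√55) = 16323 + 8*I*√55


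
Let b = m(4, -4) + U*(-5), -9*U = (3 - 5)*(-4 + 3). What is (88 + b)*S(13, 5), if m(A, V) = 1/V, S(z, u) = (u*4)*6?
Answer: 31990/3 ≈ 10663.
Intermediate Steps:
S(z, u) = 24*u (S(z, u) = (4*u)*6 = 24*u)
U = -2/9 (U = -(3 - 5)*(-4 + 3)/9 = -(-2)*(-1)/9 = -1/9*2 = -2/9 ≈ -0.22222)
b = 31/36 (b = 1/(-4) - 2/9*(-5) = -1/4 + 10/9 = 31/36 ≈ 0.86111)
(88 + b)*S(13, 5) = (88 + 31/36)*(24*5) = (3199/36)*120 = 31990/3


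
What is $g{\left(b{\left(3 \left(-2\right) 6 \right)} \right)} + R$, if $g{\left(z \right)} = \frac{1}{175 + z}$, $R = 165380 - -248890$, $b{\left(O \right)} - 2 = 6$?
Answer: $\frac{75811411}{183} \approx 4.1427 \cdot 10^{5}$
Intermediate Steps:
$b{\left(O \right)} = 8$ ($b{\left(O \right)} = 2 + 6 = 8$)
$R = 414270$ ($R = 165380 + 248890 = 414270$)
$g{\left(b{\left(3 \left(-2\right) 6 \right)} \right)} + R = \frac{1}{175 + 8} + 414270 = \frac{1}{183} + 414270 = \frac{75811411}{183}$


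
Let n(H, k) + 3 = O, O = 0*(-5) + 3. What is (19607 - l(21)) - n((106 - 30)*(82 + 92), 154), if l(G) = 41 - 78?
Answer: 19644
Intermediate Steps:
l(G) = -37
O = 3 (O = 0 + 3 = 3)
n(H, k) = 0 (n(H, k) = -3 + 3 = 0)
(19607 - l(21)) - n((106 - 30)*(82 + 92), 154) = (19607 - 1*(-37)) - 1*0 = (19607 + 37) + 0 = 19644 + 0 = 19644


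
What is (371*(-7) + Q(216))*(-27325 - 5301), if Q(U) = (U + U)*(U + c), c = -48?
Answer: -2283134854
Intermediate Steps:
Q(U) = 2*U*(-48 + U) (Q(U) = (U + U)*(U - 48) = (2*U)*(-48 + U) = 2*U*(-48 + U))
(371*(-7) + Q(216))*(-27325 - 5301) = (371*(-7) + 2*216*(-48 + 216))*(-27325 - 5301) = (-2597 + 2*216*168)*(-32626) = (-2597 + 72576)*(-32626) = 69979*(-32626) = -2283134854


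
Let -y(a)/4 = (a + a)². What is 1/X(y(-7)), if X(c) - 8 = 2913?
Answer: 1/2921 ≈ 0.00034235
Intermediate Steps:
y(a) = -16*a² (y(a) = -4*(a + a)² = -4*4*a² = -16*a²)
X(c) = 2921 (X(c) = 8 + 2913 = 2921)
1/X(y(-7)) = 1/2921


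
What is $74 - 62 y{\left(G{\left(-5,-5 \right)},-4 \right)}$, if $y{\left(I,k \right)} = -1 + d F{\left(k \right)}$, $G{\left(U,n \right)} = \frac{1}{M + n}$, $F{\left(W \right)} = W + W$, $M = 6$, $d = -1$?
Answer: $-360$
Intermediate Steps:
$F{\left(W \right)} = 2 W$
$G{\left(U,n \right)} = \frac{1}{6 + n}$
$y{\left(I,k \right)} = -1 - 2 k$
$74 - 62 y{\left(G{\left(-5,-5 \right)},-4 \right)} = 74 - 62 \left(-1 - -8\right) = 74 - 62 \left(-1 + 8\right) = 74 - 434 = -360$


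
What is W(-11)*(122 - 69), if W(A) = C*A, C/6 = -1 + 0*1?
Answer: 3498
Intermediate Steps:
C = -6 (C = 6*(-1 + 0*1) = 6*(-1 + 0) = 6*(-1) = -6)
W(A) = -6*A
W(-11)*(122 - 69) = (-6*(-11))*(122 - 69) = 66*53 = 3498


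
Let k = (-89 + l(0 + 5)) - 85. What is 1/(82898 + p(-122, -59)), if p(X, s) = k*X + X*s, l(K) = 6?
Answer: 1/110592 ≈ 9.0422e-6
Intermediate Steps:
k = -168 (k = (-89 + 6) - 85 = -83 - 85 = -168)
p(X, s) = -168*X + X*s
1/(82898 + p(-122, -59)) = 1/(82898 - 122*(-168 - 59)) = 1/(82898 - 122*(-227)) = 1/(82898 + 27694) = 1/110592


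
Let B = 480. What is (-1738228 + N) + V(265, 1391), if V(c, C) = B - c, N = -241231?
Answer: -1979244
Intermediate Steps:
V(c, C) = 480 - c
(-1738228 + N) + V(265, 1391) = (-1738228 - 241231) + (480 - 1*265) = -1979459 + (480 - 265) = -1979459 + 215 = -1979244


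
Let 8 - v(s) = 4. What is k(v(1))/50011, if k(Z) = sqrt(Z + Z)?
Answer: 2*sqrt(2)/50011 ≈ 5.6556e-5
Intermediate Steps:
v(s) = 4 (v(s) = 8 - 1*4 = 8 - 4 = 4)
k(Z) = sqrt(2)*sqrt(Z) (k(Z) = sqrt(2*Z) = sqrt(2)*sqrt(Z))
k(v(1))/50011 = (sqrt(2)*sqrt(4))/50011 = (sqrt(2)*2)*(1/50011) = (2*sqrt(2))*(1/50011) = 2*sqrt(2)/50011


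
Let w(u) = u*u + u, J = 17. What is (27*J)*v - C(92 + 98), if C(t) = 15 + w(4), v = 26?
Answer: 11899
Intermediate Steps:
w(u) = u + u**2 (w(u) = u**2 + u = u + u**2)
C(t) = 35 (C(t) = 15 + 4*(1 + 4) = 15 + 4*5 = 15 + 20 = 35)
(27*J)*v - C(92 + 98) = (27*17)*26 - 1*35 = 459*26 - 35 = 11934 - 35 = 11899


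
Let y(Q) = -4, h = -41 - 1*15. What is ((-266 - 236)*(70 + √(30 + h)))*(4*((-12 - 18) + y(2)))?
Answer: 4779040 + 68272*I*√26 ≈ 4.779e+6 + 3.4812e+5*I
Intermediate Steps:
h = -56 (h = -41 - 15 = -56)
((-266 - 236)*(70 + √(30 + h)))*(4*((-12 - 18) + y(2))) = ((-266 - 236)*(70 + √(30 - 56)))*(4*((-12 - 18) - 4)) = (-502*(70 + √(-26)))*(4*(-30 - 4)) = (-502*(70 + I*√26))*(4*(-34)) = (-35140 - 502*I*√26)*(-136) = 4779040 + 68272*I*√26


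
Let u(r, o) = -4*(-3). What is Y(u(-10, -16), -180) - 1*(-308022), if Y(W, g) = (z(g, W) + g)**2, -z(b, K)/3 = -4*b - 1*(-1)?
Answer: 5797671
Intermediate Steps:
u(r, o) = 12
z(b, K) = -3 + 12*b (z(b, K) = -3*(-4*b - 1*(-1)) = -3*(-4*b + 1) = -3*(1 - 4*b) = -3 + 12*b)
Y(W, g) = (-3 + 13*g)**2 (Y(W, g) = ((-3 + 12*g) + g)**2 = (-3 + 13*g)**2)
Y(u(-10, -16), -180) - 1*(-308022) = (-3 + 13*(-180))**2 - 1*(-308022) = (-3 - 2340)**2 + 308022 = (-2343)**2 + 308022 = 5489649 + 308022 = 5797671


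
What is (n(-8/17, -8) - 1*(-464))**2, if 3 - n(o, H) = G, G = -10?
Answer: 227529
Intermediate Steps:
n(o, H) = 13 (n(o, H) = 3 - 1*(-10) = 3 + 10 = 13)
(n(-8/17, -8) - 1*(-464))**2 = (13 - 1*(-464))**2 = (13 + 464)**2 = 477**2 = 227529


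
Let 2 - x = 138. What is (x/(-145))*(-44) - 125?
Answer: -24109/145 ≈ -166.27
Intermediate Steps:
x = -136 (x = 2 - 1*138 = 2 - 138 = -136)
(x/(-145))*(-44) - 125 = -136/(-145)*(-44) - 125 = -136*(-1/145)*(-44) - 125 = (136/145)*(-44) - 125 = -5984/145 - 125 = -24109/145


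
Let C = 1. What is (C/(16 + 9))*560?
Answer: 112/5 ≈ 22.400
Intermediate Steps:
(C/(16 + 9))*560 = (1/(16 + 9))*560 = (1/25)*560 = 112/5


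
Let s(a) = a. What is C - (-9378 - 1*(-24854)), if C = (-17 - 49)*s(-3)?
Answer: -15278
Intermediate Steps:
C = 198 (C = (-17 - 49)*(-3) = -66*(-3) = 198)
C - (-9378 - 1*(-24854)) = 198 - (-9378 - 1*(-24854)) = 198 - (-9378 + 24854) = 198 - 1*15476 = 198 - 15476 = -15278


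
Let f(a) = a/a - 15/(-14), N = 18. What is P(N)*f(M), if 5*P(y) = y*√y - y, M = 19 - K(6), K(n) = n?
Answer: -261/35 + 783*√2/35 ≈ 24.181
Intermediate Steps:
M = 13 (M = 19 - 1*6 = 19 - 6 = 13)
f(a) = 29/14 (f(a) = 1 - 15*(-1/14) = 1 + 15/14 = 29/14)
P(y) = -y/5 + y^(3/2)/5 (P(y) = (y*√y - y)/5 = (y^(3/2) - y)/5 = -y/5 + y^(3/2)/5)
P(N)*f(M) = (-⅕*18 + 18^(3/2)/5)*(29/14) = (-18/5 + (54*√2)/5)*(29/14) = (-18/5 + 54*√2/5)*(29/14) = -261/35 + 783*√2/35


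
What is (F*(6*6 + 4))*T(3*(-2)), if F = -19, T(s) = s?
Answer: 4560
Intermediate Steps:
(F*(6*6 + 4))*T(3*(-2)) = (-19*(6*6 + 4))*(3*(-2)) = -19*(36 + 4)*(-6) = -19*40*(-6) = -760*(-6) = 4560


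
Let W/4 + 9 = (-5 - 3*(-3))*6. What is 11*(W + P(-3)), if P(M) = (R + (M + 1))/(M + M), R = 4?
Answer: 1969/3 ≈ 656.33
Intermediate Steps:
P(M) = (5 + M)/(2*M) (P(M) = (4 + (M + 1))/(M + M) = (4 + (1 + M))/((2*M)) = (5 + M)*(1/(2*M)) = (5 + M)/(2*M))
W = 60 (W = -36 + 4*((-5 - 3*(-3))*6) = -36 + 4*((-5 + 9)*6) = -36 + 4*(4*6) = -36 + 4*24 = -36 + 96 = 60)
11*(W + P(-3)) = 11*(60 + (½)*(5 - 3)/(-3)) = 11*(60 + (½)*(-⅓)*2) = 11*(60 - ⅓) = 11*(179/3) = 1969/3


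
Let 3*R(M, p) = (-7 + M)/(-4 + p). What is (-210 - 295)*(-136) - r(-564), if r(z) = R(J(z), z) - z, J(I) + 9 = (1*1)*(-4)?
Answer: 29017411/426 ≈ 68116.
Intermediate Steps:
J(I) = -13 (J(I) = -9 + (1*1)*(-4) = -9 + 1*(-4) = -9 - 4 = -13)
R(M, p) = (-7 + M)/(3*(-4 + p)) (R(M, p) = ((-7 + M)/(-4 + p))/3 = (-7 + M)/(3*(-4 + p)))
r(z) = -z - 20/(3*(-4 + z)) (r(z) = (-7 - 13)/(3*(-4 + z)) - z = (1/3)*(-20)/(-4 + z) - z = -20/(3*(-4 + z)) - z = -z - 20/(3*(-4 + z)))
(-210 - 295)*(-136) - r(-564) = (-210 - 295)*(-136) - (-20/3 - 1*(-564)*(-4 - 564))/(-4 - 564) = -505*(-136) - (-20/3 - 1*(-564)*(-568))/(-568) = 68680 - (-1)*(-20/3 - 320352)/568 = 68680 - (-1)*(-961076)/(568*3) = 68680 - 1*240269/426 = 68680 - 240269/426 = 29017411/426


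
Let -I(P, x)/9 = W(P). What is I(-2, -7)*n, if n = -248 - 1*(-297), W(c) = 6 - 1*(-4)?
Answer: -4410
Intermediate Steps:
W(c) = 10 (W(c) = 6 + 4 = 10)
I(P, x) = -90 (I(P, x) = -9*10 = -90)
n = 49 (n = -248 + 297 = 49)
I(-2, -7)*n = -90*49 = -4410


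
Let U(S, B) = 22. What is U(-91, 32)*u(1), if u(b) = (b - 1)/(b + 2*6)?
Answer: 0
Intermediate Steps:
u(b) = (-1 + b)/(12 + b) (u(b) = (-1 + b)/(b + 12) = (-1 + b)/(12 + b))
U(-91, 32)*u(1) = 22*((-1 + 1)/(12 + 1)) = 22*(0/13) = 22*((1/13)*0) = 22*0 = 0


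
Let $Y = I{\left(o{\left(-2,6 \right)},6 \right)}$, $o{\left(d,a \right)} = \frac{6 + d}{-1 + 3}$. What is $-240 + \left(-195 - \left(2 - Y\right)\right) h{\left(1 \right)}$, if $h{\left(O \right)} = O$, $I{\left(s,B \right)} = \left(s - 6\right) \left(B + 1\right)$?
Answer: $-465$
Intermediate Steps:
$o{\left(d,a \right)} = 3 + \frac{d}{2}$ ($o{\left(d,a \right)} = \frac{6 + d}{2} = \left(6 + d\right) \frac{1}{2} = 3 + \frac{d}{2}$)
$I{\left(s,B \right)} = \left(1 + B\right) \left(-6 + s\right)$ ($I{\left(s,B \right)} = \left(-6 + s\right) \left(1 + B\right) = \left(1 + B\right) \left(-6 + s\right)$)
$Y = -28$ ($Y = -6 + \left(3 + \frac{1}{2} \left(-2\right)\right) - 36 + 6 \left(3 + \frac{1}{2} \left(-2\right)\right) = -6 + \left(3 - 1\right) - 36 + 6 \left(3 - 1\right) = -6 + 2 - 36 + 6 \cdot 2 = -6 + 2 - 36 + 12 = -28$)
$-240 + \left(-195 - \left(2 - Y\right)\right) h{\left(1 \right)} = -240 + \left(-195 - \left(2 - -28\right)\right) 1 = -240 + \left(-195 - \left(2 + 28\right)\right) 1 = -240 + \left(-195 - 30\right) 1 = -240 - 225 = -465$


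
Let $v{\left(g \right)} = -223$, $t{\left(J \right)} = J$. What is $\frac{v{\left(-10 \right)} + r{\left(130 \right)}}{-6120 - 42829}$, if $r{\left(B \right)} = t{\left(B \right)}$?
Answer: $\frac{3}{1579} \approx 0.0018999$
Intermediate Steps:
$r{\left(B \right)} = B$
$\frac{v{\left(-10 \right)} + r{\left(130 \right)}}{-6120 - 42829} = \frac{-223 + 130}{-6120 - 42829} = - \frac{93}{-48949} = \left(-93\right) \left(- \frac{1}{48949}\right) = \frac{3}{1579}$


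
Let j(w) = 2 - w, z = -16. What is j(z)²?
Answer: 324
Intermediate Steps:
j(z)² = (2 - 1*(-16))² = (2 + 16)² = 18² = 324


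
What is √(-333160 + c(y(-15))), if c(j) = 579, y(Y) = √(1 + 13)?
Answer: I*√332581 ≈ 576.7*I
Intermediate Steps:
y(Y) = √14
√(-333160 + c(y(-15))) = √(-333160 + 579) = √(-332581) = I*√332581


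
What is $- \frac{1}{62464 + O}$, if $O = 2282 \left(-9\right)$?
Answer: $- \frac{1}{41926} \approx -2.3852 \cdot 10^{-5}$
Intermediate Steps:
$O = -20538$
$- \frac{1}{62464 + O} = - \frac{1}{62464 - 20538} = - \frac{1}{41926}$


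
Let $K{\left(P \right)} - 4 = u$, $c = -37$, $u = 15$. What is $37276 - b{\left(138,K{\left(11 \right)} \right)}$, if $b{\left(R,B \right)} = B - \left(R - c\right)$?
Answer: $37432$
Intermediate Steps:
$K{\left(P \right)} = 19$ ($K{\left(P \right)} = 4 + 15 = 19$)
$b{\left(R,B \right)} = -37 + B - R$ ($b{\left(R,B \right)} = B - \left(37 + R\right) = -37 + B - R$)
$37276 - b{\left(138,K{\left(11 \right)} \right)} = 37276 - \left(-37 + 19 - 138\right) = 37276 - -156 = 37276 + 156 = 37432$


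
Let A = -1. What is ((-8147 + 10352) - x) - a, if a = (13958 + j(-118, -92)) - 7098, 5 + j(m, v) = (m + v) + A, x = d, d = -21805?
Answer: 17366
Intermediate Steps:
x = -21805
j(m, v) = -6 + m + v (j(m, v) = -5 + ((m + v) - 1) = -5 + (-1 + m + v) = -6 + m + v)
a = 6644 (a = (13958 + (-6 - 118 - 92)) - 7098 = (13958 - 216) - 7098 = 13742 - 7098 = 6644)
((-8147 + 10352) - x) - a = ((-8147 + 10352) - 1*(-21805)) - 1*6644 = (2205 + 21805) - 6644 = 24010 - 6644 = 17366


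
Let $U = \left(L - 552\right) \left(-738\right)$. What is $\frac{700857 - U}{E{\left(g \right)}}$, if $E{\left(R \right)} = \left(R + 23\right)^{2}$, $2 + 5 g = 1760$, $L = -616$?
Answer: $- \frac{4028175}{3508129} \approx -1.1482$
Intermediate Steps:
$g = \frac{1758}{5}$ ($g = - \frac{2}{5} + \frac{1}{5} \cdot 1760 = - \frac{2}{5} + 352 = \frac{1758}{5} \approx 351.6$)
$U = 861984$ ($U = \left(-616 - 552\right) \left(-738\right) = \left(-1168\right) \left(-738\right) = 861984$)
$E{\left(R \right)} = \left(23 + R\right)^{2}$
$\frac{700857 - U}{E{\left(g \right)}} = \frac{700857 - 861984}{\left(23 + \frac{1758}{5}\right)^{2}} = \frac{700857 - 861984}{\left(\frac{1873}{5}\right)^{2}} = - \frac{161127}{\frac{3508129}{25}} = \left(-161127\right) \frac{25}{3508129} = - \frac{4028175}{3508129}$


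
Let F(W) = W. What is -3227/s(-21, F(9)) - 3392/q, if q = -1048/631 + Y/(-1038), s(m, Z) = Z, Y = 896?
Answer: 916268249/929925 ≈ 985.31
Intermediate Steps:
q = -826600/327489 (q = -1048/631 + 896/(-1038) = -1048*1/631 + 896*(-1/1038) = -1048/631 - 448/519 = -826600/327489 ≈ -2.5241)
-3227/s(-21, F(9)) - 3392/q = -3227/9 - 3392/(-826600/327489) = -3227*⅑ - 3392*(-327489/826600) = -3227/9 + 138855336/103325 = 916268249/929925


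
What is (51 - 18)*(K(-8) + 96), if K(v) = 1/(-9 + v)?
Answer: 53823/17 ≈ 3166.1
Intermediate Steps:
(51 - 18)*(K(-8) + 96) = (51 - 18)*(1/(-9 - 8) + 96) = 33*(1/(-17) + 96) = 33*(-1/17 + 96) = 33*(1631/17) = 53823/17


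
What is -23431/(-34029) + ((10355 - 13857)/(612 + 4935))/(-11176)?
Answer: 242113920965/351594842148 ≈ 0.68862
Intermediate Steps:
-23431/(-34029) + ((10355 - 13857)/(612 + 4935))/(-11176) = -23431*(-1/34029) - 3502/5547*(-1/11176) = 23431/34029 - 3502*1/5547*(-1/11176) = 23431/34029 - 3502/5547*(-1/11176) = 23431/34029 + 1751/30996636 = 242113920965/351594842148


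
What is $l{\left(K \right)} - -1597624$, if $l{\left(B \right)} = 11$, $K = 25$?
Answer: $1597635$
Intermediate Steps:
$l{\left(K \right)} - -1597624 = 11 - -1597624 = 11 + 1597624 = 1597635$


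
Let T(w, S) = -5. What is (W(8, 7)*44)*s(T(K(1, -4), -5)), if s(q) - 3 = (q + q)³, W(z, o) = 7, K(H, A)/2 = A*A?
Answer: -307076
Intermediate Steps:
K(H, A) = 2*A² (K(H, A) = 2*(A*A) = 2*A²)
s(q) = 3 + 8*q³ (s(q) = 3 + (q + q)³ = 3 + (2*q)³ = 3 + 8*q³)
(W(8, 7)*44)*s(T(K(1, -4), -5)) = (7*44)*(3 + 8*(-5)³) = 308*(3 + 8*(-125)) = 308*(3 - 1000) = 308*(-997) = -307076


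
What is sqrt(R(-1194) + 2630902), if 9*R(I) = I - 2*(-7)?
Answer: sqrt(23676938)/3 ≈ 1622.0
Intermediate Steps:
R(I) = 14/9 + I/9 (R(I) = (I - 2*(-7))/9 = (I + 14)/9 = (14 + I)/9 = 14/9 + I/9)
sqrt(R(-1194) + 2630902) = sqrt((14/9 + (1/9)*(-1194)) + 2630902) = sqrt((14/9 - 398/3) + 2630902) = sqrt(-1180/9 + 2630902) = sqrt(23676938/9) = sqrt(23676938)/3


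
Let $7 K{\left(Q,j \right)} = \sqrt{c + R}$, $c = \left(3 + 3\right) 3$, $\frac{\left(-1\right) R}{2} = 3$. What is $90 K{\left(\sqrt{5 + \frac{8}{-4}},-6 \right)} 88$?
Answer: $\frac{15840 \sqrt{3}}{7} \approx 3919.4$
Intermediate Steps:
$R = -6$ ($R = \left(-2\right) 3 = -6$)
$c = 18$ ($c = 6 \cdot 3 = 18$)
$K{\left(Q,j \right)} = \frac{2 \sqrt{3}}{7}$ ($K{\left(Q,j \right)} = \frac{\sqrt{18 - 6}}{7} = \frac{\sqrt{12}}{7} = \frac{2 \sqrt{3}}{7}$)
$90 K{\left(\sqrt{5 + \frac{8}{-4}},-6 \right)} 88 = 90 \frac{2 \sqrt{3}}{7} \cdot 88 = \frac{180 \sqrt{3}}{7} \cdot 88 = \frac{15840 \sqrt{3}}{7}$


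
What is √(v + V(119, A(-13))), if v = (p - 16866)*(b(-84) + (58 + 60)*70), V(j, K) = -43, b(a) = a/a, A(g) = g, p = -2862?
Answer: I*√162973051 ≈ 12766.0*I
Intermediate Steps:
b(a) = 1
v = -162973008 (v = (-2862 - 16866)*(1 + (58 + 60)*70) = -19728*(1 + 118*70) = -19728*(1 + 8260) = -19728*8261 = -162973008)
√(v + V(119, A(-13))) = √(-162973008 - 43) = √(-162973051) = I*√162973051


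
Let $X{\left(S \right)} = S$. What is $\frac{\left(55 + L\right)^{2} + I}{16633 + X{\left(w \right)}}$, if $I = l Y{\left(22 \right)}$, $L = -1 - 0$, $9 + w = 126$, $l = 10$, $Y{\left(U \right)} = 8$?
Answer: $\frac{1498}{8375} \approx 0.17887$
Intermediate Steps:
$w = 117$ ($w = -9 + 126 = 117$)
$L = -1$ ($L = -1 + 0 = -1$)
$I = 80$ ($I = 10 \cdot 8 = 80$)
$\frac{\left(55 + L\right)^{2} + I}{16633 + X{\left(w \right)}} = \frac{\left(55 - 1\right)^{2} + 80}{16633 + 117} = \frac{54^{2} + 80}{16750} = \left(2916 + 80\right) \frac{1}{16750} = 2996 \cdot \frac{1}{16750} = \frac{1498}{8375}$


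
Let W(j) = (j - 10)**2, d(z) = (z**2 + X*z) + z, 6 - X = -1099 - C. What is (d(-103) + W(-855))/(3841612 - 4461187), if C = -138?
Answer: -43942/41305 ≈ -1.0638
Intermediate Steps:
X = 967 (X = 6 - (-1099 - 1*(-138)) = 6 - (-1099 + 138) = 6 - 1*(-961) = 6 + 961 = 967)
d(z) = z**2 + 968*z (d(z) = (z**2 + 967*z) + z = z**2 + 968*z)
W(j) = (-10 + j)**2
(d(-103) + W(-855))/(3841612 - 4461187) = (-103*(968 - 103) + (-10 - 855)**2)/(3841612 - 4461187) = (-103*865 + (-865)**2)/(-619575) = (-89095 + 748225)*(-1/619575) = 659130*(-1/619575) = -43942/41305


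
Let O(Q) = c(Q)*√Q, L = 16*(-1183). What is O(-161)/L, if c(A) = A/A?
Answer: -I*√161/18928 ≈ -0.00067036*I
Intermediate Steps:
c(A) = 1
L = -18928
O(Q) = √Q (O(Q) = 1*√Q = √Q)
O(-161)/L = √(-161)/(-18928) = (I*√161)*(-1/18928) = -I*√161/18928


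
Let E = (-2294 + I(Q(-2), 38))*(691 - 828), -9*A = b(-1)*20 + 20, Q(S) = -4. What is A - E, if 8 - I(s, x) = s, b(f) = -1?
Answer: -312634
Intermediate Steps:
I(s, x) = 8 - s
A = 0 (A = -(-1*20 + 20)/9 = -(-20 + 20)/9 = -⅑*0 = 0)
E = 312634 (E = (-2294 + (8 - 1*(-4)))*(691 - 828) = (-2294 + (8 + 4))*(-137) = (-2294 + 12)*(-137) = -2282*(-137) = 312634)
A - E = 0 - 1*312634 = 0 - 312634 = -312634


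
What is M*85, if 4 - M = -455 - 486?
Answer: 80325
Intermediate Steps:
M = 945 (M = 4 - (-455 - 486) = 4 - 1*(-941) = 4 + 941 = 945)
M*85 = 945*85 = 80325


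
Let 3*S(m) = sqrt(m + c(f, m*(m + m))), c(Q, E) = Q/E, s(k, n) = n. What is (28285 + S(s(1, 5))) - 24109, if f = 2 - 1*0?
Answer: 4176 + sqrt(14)/5 ≈ 4176.8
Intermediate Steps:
f = 2 (f = 2 + 0 = 2)
S(m) = sqrt(m + m**(-2))/3 (S(m) = sqrt(m + 2/((m*(m + m))))/3 = sqrt(m + 2/((m*(2*m))))/3 = sqrt(m + 2/((2*m**2)))/3 = sqrt(m + 2*(1/(2*m**2)))/3 = sqrt(m + m**(-2))/3)
(28285 + S(s(1, 5))) - 24109 = (28285 + sqrt(5 + 5**(-2))/3) - 24109 = (28285 + sqrt(5 + 1/25)/3) - 24109 = (28285 + sqrt(126/25)/3) - 24109 = (28285 + (3*sqrt(14)/5)/3) - 24109 = (28285 + sqrt(14)/5) - 24109 = 4176 + sqrt(14)/5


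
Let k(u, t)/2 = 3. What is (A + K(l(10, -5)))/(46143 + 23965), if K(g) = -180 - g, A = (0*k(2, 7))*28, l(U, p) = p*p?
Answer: -205/70108 ≈ -0.0029241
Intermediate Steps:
k(u, t) = 6 (k(u, t) = 2*3 = 6)
l(U, p) = p**2
A = 0 (A = (0*6)*28 = 0*28 = 0)
(A + K(l(10, -5)))/(46143 + 23965) = (0 + (-180 - 1*(-5)**2))/(46143 + 23965) = (0 + (-180 - 1*25))/70108 = (0 + (-180 - 25))*(1/70108) = (0 - 205)*(1/70108) = -205*1/70108 = -205/70108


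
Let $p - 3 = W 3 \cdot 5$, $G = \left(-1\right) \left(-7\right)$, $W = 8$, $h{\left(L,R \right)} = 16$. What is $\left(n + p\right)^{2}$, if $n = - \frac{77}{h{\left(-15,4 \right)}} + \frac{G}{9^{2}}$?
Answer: $\frac{23495678089}{1679616} \approx 13989.0$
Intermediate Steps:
$G = 7$
$p = 123$ ($p = 3 + 8 \cdot 3 \cdot 5 = 3 + 24 \cdot 5 = 3 + 120 = 123$)
$n = - \frac{6125}{1296}$ ($n = - \frac{77}{16} + \frac{7}{9^{2}} = \left(-77\right) \frac{1}{16} + \frac{7}{81} = - \frac{77}{16} + 7 \cdot \frac{1}{81} = - \frac{77}{16} + \frac{7}{81} = - \frac{6125}{1296} \approx -4.7261$)
$\left(n + p\right)^{2} = \left(- \frac{6125}{1296} + 123\right)^{2} = \left(\frac{153283}{1296}\right)^{2} = \frac{23495678089}{1679616}$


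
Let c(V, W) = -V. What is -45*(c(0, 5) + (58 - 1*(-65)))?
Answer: -5535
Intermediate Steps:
-45*(c(0, 5) + (58 - 1*(-65))) = -45*(-1*0 + (58 - 1*(-65))) = -45*(0 + (58 + 65)) = -45*(0 + 123) = -45*123 = -5535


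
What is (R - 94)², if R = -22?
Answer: 13456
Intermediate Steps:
(R - 94)² = (-22 - 94)² = (-116)² = 13456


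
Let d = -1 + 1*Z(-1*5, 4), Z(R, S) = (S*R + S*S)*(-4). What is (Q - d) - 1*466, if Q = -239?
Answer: -720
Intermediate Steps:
Z(R, S) = -4*S**2 - 4*R*S (Z(R, S) = (R*S + S**2)*(-4) = (S**2 + R*S)*(-4) = -4*S**2 - 4*R*S)
d = 15 (d = -1 + 1*(-4*4*(-1*5 + 4)) = -1 + 1*(-4*4*(-5 + 4)) = -1 + 1*(-4*4*(-1)) = -1 + 1*16 = -1 + 16 = 15)
(Q - d) - 1*466 = (-239 - 1*15) - 1*466 = (-239 - 15) - 466 = -254 - 466 = -720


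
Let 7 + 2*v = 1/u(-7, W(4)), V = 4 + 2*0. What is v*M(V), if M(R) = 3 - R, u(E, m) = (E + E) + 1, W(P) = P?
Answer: 46/13 ≈ 3.5385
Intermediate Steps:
V = 4 (V = 4 + 0 = 4)
u(E, m) = 1 + 2*E (u(E, m) = 2*E + 1 = 1 + 2*E)
v = -46/13 (v = -7/2 + 1/(2*(1 + 2*(-7))) = -7/2 + 1/(2*(1 - 14)) = -7/2 + (½)/(-13) = -7/2 + (½)*(-1/13) = -7/2 - 1/26 = -46/13 ≈ -3.5385)
v*M(V) = -46*(3 - 1*4)/13 = -46*(3 - 4)/13 = -46/13*(-1) = 46/13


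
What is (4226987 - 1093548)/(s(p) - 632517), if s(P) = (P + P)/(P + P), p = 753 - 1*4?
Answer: -3133439/632516 ≈ -4.9539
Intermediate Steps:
p = 749 (p = 753 - 4 = 749)
s(P) = 1 (s(P) = (2*P)/((2*P)) = (2*P)*(1/(2*P)) = 1)
(4226987 - 1093548)/(s(p) - 632517) = (4226987 - 1093548)/(1 - 632517) = 3133439/(-632516) = 3133439*(-1/632516) = -3133439/632516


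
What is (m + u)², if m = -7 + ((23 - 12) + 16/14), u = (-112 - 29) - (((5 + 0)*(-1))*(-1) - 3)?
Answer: 931225/49 ≈ 19005.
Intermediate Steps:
u = -143 (u = -141 - ((5*(-1))*(-1) - 3) = -141 - (-5*(-1) - 3) = -141 - (5 - 3) = -141 - 1*2 = -141 - 2 = -143)
m = 36/7 (m = -7 + (11 + 16*(1/14)) = -7 + (11 + 8/7) = -7 + 85/7 = 36/7 ≈ 5.1429)
(m + u)² = (36/7 - 143)² = (-965/7)² = 931225/49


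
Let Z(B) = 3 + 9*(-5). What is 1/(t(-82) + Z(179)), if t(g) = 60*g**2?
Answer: 1/403398 ≈ 2.4789e-6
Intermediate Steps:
Z(B) = -42 (Z(B) = 3 - 45 = -42)
1/(t(-82) + Z(179)) = 1/(60*(-82)**2 - 42) = 1/(60*6724 - 42) = 1/(403440 - 42) = 1/403398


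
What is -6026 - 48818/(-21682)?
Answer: -65303457/10841 ≈ -6023.8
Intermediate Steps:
-6026 - 48818/(-21682) = -6026 - 48818*(-1)/21682 = -6026 - 1*(-24409/10841) = -6026 + 24409/10841 = -65303457/10841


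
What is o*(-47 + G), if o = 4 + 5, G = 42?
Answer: -45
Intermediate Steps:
o = 9
o*(-47 + G) = 9*(-47 + 42) = 9*(-5) = -45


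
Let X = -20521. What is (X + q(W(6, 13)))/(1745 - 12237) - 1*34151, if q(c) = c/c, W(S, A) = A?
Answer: -89572943/2623 ≈ -34149.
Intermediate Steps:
q(c) = 1
(X + q(W(6, 13)))/(1745 - 12237) - 1*34151 = (-20521 + 1)/(1745 - 12237) - 1*34151 = -20520/(-10492) - 34151 = -20520*(-1/10492) - 34151 = 5130/2623 - 34151 = -89572943/2623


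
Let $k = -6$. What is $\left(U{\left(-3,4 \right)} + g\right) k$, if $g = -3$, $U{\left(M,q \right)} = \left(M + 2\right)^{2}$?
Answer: $12$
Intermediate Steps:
$U{\left(M,q \right)} = \left(2 + M\right)^{2}$
$\left(U{\left(-3,4 \right)} + g\right) k = \left(\left(2 - 3\right)^{2} - 3\right) \left(-6\right) = \left(\left(-1\right)^{2} - 3\right) \left(-6\right) = \left(1 - 3\right) \left(-6\right) = \left(-2\right) \left(-6\right) = 12$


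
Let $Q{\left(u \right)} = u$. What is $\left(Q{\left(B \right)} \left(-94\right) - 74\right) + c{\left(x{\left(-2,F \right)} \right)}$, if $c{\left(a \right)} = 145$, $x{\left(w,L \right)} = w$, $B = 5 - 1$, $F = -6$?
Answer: $-305$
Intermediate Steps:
$B = 4$
$\left(Q{\left(B \right)} \left(-94\right) - 74\right) + c{\left(x{\left(-2,F \right)} \right)} = \left(4 \left(-94\right) - 74\right) + 145 = \left(-376 - 74\right) + 145 = -450 + 145 = -305$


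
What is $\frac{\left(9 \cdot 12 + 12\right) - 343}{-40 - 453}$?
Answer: $\frac{223}{493} \approx 0.45233$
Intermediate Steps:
$\frac{\left(9 \cdot 12 + 12\right) - 343}{-40 - 453} = \frac{\left(108 + 12\right) - 343}{-40 - 453} = \frac{120 - 343}{-40 - 453} = - \frac{223}{-493} = \left(-223\right) \left(- \frac{1}{493}\right) = \frac{223}{493}$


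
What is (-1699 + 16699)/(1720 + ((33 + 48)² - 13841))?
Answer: -375/139 ≈ -2.6978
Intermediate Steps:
(-1699 + 16699)/(1720 + ((33 + 48)² - 13841)) = 15000/(1720 + (81² - 13841)) = 15000/(1720 + (6561 - 13841)) = 15000/(1720 - 7280) = 15000/(-5560) = 15000*(-1/5560) = -375/139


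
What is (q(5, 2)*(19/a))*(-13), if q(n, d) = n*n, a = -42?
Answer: 6175/42 ≈ 147.02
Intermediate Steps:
q(n, d) = n²
(q(5, 2)*(19/a))*(-13) = (5²*(19/(-42)))*(-13) = (25*(19*(-1/42)))*(-13) = (25*(-19/42))*(-13) = -475/42*(-13) = 6175/42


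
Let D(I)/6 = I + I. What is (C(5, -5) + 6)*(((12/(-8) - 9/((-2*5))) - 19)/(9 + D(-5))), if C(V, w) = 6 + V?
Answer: 98/15 ≈ 6.5333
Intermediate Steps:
D(I) = 12*I (D(I) = 6*(I + I) = 6*(2*I) = 12*I)
(C(5, -5) + 6)*(((12/(-8) - 9/((-2*5))) - 19)/(9 + D(-5))) = ((6 + 5) + 6)*(((12/(-8) - 9/((-2*5))) - 19)/(9 + 12*(-5))) = (11 + 6)*(((12*(-1/8) - 9/(-10)) - 19)/(9 - 60)) = 17*(((-3/2 - 9*(-1/10)) - 19)/(-51)) = 17*(((-3/2 + 9/10) - 19)*(-1/51)) = 17*((-3/5 - 19)*(-1/51)) = 17*(-98/5*(-1/51)) = 17*(98/255) = 98/15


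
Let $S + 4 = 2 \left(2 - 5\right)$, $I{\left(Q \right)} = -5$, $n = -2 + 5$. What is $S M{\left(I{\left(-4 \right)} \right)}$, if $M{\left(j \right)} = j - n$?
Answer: $80$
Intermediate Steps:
$n = 3$
$M{\left(j \right)} = -3 + j$ ($M{\left(j \right)} = j - 3 = -3 + j$)
$S = -10$ ($S = -4 + 2 \left(2 - 5\right) = -4 + 2 \left(-3\right) = -4 - 6 = -10$)
$S M{\left(I{\left(-4 \right)} \right)} = - 10 \left(-3 - 5\right) = \left(-10\right) \left(-8\right) = 80$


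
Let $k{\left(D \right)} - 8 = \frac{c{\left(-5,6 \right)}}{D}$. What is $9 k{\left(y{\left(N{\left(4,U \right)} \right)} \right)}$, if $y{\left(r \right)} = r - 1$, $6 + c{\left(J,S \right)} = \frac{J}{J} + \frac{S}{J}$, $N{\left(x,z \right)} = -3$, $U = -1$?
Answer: $\frac{1719}{20} \approx 85.95$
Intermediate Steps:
$c{\left(J,S \right)} = -5 + \frac{S}{J}$ ($c{\left(J,S \right)} = -6 + \left(\frac{J}{J} + \frac{S}{J}\right) = -6 + \left(1 + \frac{S}{J}\right) = -5 + \frac{S}{J}$)
$y{\left(r \right)} = -1 + r$ ($y{\left(r \right)} = r - 1 = -1 + r$)
$k{\left(D \right)} = 8 - \frac{31}{5 D}$ ($k{\left(D \right)} = 8 + \frac{-5 + \frac{6}{-5}}{D} = 8 + \frac{-5 + 6 \left(- \frac{1}{5}\right)}{D} = 8 + \frac{-5 - \frac{6}{5}}{D} = 8 - \frac{31}{5 D}$)
$9 k{\left(y{\left(N{\left(4,U \right)} \right)} \right)} = 9 \left(8 - \frac{31}{5 \left(-1 - 3\right)}\right) = 9 \left(8 - \frac{31}{5 \left(-4\right)}\right) = 9 \left(8 - - \frac{31}{20}\right) = 9 \left(8 + \frac{31}{20}\right) = 9 \cdot \frac{191}{20} = \frac{1719}{20}$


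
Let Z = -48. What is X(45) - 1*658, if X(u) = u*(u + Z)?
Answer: -793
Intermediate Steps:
X(u) = u*(-48 + u) (X(u) = u*(u - 48) = u*(-48 + u))
X(45) - 1*658 = 45*(-48 + 45) - 1*658 = 45*(-3) - 658 = -135 - 658 = -793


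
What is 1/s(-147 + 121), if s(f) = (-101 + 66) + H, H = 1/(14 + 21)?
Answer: -35/1224 ≈ -0.028595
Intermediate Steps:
H = 1/35 ≈ 0.028571
s(f) = -1224/35 (s(f) = (-101 + 66) + 1/35 = -35 + 1/35 = -1224/35)
1/s(-147 + 121) = 1/(-1224/35) = -35/1224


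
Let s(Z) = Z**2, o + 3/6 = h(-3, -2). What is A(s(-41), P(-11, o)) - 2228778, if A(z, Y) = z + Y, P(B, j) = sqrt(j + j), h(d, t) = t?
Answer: -2227097 + I*sqrt(5) ≈ -2.2271e+6 + 2.2361*I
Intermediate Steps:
o = -5/2 (o = -1/2 - 2 = -5/2 ≈ -2.5000)
P(B, j) = sqrt(2)*sqrt(j) (P(B, j) = sqrt(2*j) = sqrt(2)*sqrt(j))
A(z, Y) = Y + z
A(s(-41), P(-11, o)) - 2228778 = (sqrt(2)*sqrt(-5/2) + (-41)**2) - 2228778 = (sqrt(2)*(I*sqrt(10)/2) + 1681) - 2228778 = (I*sqrt(5) + 1681) - 2228778 = (1681 + I*sqrt(5)) - 2228778 = -2227097 + I*sqrt(5)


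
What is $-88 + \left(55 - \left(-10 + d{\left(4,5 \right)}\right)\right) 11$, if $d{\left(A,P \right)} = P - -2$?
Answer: $550$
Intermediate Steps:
$d{\left(A,P \right)} = 2 + P$ ($d{\left(A,P \right)} = P + 2 = 2 + P$)
$-88 + \left(55 - \left(-10 + d{\left(4,5 \right)}\right)\right) 11 = -88 + \left(55 - \left(-10 + \left(2 + 5\right)\right)\right) 11 = -88 + \left(55 - \left(-10 + 7\right)\right) 11 = -88 + \left(55 - -3\right) 11 = -88 + \left(55 + 3\right) 11 = -88 + 58 \cdot 11 = -88 + 638 = 550$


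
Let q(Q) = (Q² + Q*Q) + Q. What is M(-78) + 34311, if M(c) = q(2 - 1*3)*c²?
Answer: 40395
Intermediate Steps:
q(Q) = Q + 2*Q² (q(Q) = (Q² + Q²) + Q = 2*Q² + Q = Q + 2*Q²)
M(c) = c² (M(c) = ((2 - 1*3)*(1 + 2*(2 - 1*3)))*c² = ((2 - 3)*(1 + 2*(2 - 3)))*c² = (-(1 + 2*(-1)))*c² = (-(1 - 2))*c² = (-1*(-1))*c² = 1*c² = c²)
M(-78) + 34311 = (-78)² + 34311 = 6084 + 34311 = 40395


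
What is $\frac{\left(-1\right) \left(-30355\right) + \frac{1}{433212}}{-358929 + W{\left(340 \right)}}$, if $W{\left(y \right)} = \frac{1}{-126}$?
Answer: $- \frac{276153155481}{3265339421110} \approx -0.084571$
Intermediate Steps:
$W{\left(y \right)} = - \frac{1}{126}$
$\frac{\left(-1\right) \left(-30355\right) + \frac{1}{433212}}{-358929 + W{\left(340 \right)}} = \frac{\left(-1\right) \left(-30355\right) + \frac{1}{433212}}{-358929 - \frac{1}{126}} = \frac{30355 + \frac{1}{433212}}{- \frac{45225055}{126}} = \frac{13150150261}{433212} \left(- \frac{126}{45225055}\right) = - \frac{276153155481}{3265339421110}$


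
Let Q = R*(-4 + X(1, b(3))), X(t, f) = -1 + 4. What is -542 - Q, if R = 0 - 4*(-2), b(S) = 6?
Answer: -534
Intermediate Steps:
X(t, f) = 3
R = 8 (R = 0 + 8 = 8)
Q = -8 (Q = 8*(-4 + 3) = 8*(-1) = -8)
-542 - Q = -542 - 1*(-8) = -542 + 8 = -534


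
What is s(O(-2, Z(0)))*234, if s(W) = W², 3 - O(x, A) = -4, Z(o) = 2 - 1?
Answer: 11466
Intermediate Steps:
Z(o) = 1
O(x, A) = 7 (O(x, A) = 3 - 1*(-4) = 3 + 4 = 7)
s(O(-2, Z(0)))*234 = 7²*234 = 49*234 = 11466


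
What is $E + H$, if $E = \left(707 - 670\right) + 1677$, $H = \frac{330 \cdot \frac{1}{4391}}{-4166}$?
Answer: $\frac{15677020277}{9146453} \approx 1714.0$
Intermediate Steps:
$H = - \frac{165}{9146453}$ ($H = 330 \cdot \frac{1}{4391} \left(- \frac{1}{4166}\right) = \frac{330}{4391} \left(- \frac{1}{4166}\right) = - \frac{165}{9146453} \approx -1.804 \cdot 10^{-5}$)
$E = 1714$ ($E = 37 + 1677 = 1714$)
$E + H = 1714 - \frac{165}{9146453} = \frac{15677020277}{9146453}$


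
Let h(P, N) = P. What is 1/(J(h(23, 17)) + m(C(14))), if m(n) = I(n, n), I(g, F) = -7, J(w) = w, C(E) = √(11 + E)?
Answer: 1/16 ≈ 0.062500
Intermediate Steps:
m(n) = -7
1/(J(h(23, 17)) + m(C(14))) = 1/(23 - 7) = 1/16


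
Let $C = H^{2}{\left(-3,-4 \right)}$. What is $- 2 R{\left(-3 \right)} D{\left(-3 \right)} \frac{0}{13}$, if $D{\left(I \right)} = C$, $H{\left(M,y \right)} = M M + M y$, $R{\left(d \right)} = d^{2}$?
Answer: $0$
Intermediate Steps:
$H{\left(M,y \right)} = M^{2} + M y$
$C = 441$ ($C = \left(- 3 \left(-3 - 4\right)\right)^{2} = \left(\left(-3\right) \left(-7\right)\right)^{2} = 21^{2} = 441$)
$D{\left(I \right)} = 441$
$- 2 R{\left(-3 \right)} D{\left(-3 \right)} \frac{0}{13} = - 2 \left(-3\right)^{2} \cdot 441 \cdot \frac{0}{13} = \left(-2\right) 9 \cdot 441 \cdot 0 \cdot \frac{1}{13} = \left(-18\right) 441 \cdot 0 = \left(-7938\right) 0 = 0$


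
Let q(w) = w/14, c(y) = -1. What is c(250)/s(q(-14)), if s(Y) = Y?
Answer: 1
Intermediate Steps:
q(w) = w/14 (q(w) = w*(1/14) = w/14)
c(250)/s(q(-14)) = -1/((1/14)*(-14)) = -1/(-1) = -1*(-1) = 1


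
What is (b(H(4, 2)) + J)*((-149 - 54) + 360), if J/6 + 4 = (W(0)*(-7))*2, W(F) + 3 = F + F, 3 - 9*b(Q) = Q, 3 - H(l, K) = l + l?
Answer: 323420/9 ≈ 35936.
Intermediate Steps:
H(l, K) = 3 - 2*l (H(l, K) = 3 - (l + l) = 3 - 2*l)
b(Q) = ⅓ - Q/9
W(F) = -3 + 2*F (W(F) = -3 + (F + F) = -3 + 2*F)
J = 228 (J = -24 + 6*(((-3 + 2*0)*(-7))*2) = -24 + 6*(((-3 + 0)*(-7))*2) = -24 + 6*(-3*(-7)*2) = -24 + 6*(21*2) = -24 + 6*42 = -24 + 252 = 228)
(b(H(4, 2)) + J)*((-149 - 54) + 360) = ((⅓ - (3 - 2*4)/9) + 228)*((-149 - 54) + 360) = ((⅓ - (3 - 8)/9) + 228)*(-203 + 360) = ((⅓ - ⅑*(-5)) + 228)*157 = ((⅓ + 5/9) + 228)*157 = (8/9 + 228)*157 = (2060/9)*157 = 323420/9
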